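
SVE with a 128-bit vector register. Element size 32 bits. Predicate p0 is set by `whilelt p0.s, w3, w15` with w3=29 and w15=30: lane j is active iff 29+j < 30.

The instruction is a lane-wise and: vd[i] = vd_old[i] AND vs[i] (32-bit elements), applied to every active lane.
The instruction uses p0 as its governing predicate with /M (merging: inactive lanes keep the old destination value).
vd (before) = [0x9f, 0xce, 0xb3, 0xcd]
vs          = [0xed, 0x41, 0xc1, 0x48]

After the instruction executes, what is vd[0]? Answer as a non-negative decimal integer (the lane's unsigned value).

vd[0] = 141

register lanes = 128/32 = 4
p0[j] = (29+j < 30); true for j=0..0 → 1 lanes set
vd[0] and(0x9f,0xed) -> 0x8d
vd[1] tail/keep -> 0xce
vd[2] tail/keep -> 0xb3
vd[3] tail/keep -> 0xcd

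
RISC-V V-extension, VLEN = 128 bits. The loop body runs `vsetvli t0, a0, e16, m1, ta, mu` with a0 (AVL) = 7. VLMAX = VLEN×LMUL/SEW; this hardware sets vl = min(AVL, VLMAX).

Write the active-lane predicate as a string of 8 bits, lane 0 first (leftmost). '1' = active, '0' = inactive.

predicate = 11111110

lanes per group: 128·1/16 = 8
AVL=7 ≤ VLMAX=8, so vl = 7
bits (lane 0 leftmost): 11111110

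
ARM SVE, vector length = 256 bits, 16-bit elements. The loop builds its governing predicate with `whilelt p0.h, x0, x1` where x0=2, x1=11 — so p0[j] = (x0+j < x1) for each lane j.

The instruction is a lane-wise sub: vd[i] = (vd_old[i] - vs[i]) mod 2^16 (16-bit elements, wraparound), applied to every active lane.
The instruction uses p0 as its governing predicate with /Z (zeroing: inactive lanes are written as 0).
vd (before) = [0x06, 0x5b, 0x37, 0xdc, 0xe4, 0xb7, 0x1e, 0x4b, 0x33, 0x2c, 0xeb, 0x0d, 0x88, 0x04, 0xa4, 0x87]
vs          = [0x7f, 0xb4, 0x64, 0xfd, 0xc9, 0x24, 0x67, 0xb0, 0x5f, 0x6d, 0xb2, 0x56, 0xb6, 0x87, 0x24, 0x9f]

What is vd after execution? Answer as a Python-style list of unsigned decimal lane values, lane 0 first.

lane count: 256 div 16 = 16
active while 2+j < 11, i.e. j ∈ [0,9) capped at 16 ⇒ 9
[0] sub(0x06,0x7f) = 0xff87
[1] sub(0x5b,0xb4) = 0xffa7
[2] sub(0x37,0x64) = 0xffd3
[3] sub(0xdc,0xfd) = 0xffdf
[4] sub(0xe4,0xc9) = 0x1b
[5] sub(0xb7,0x24) = 0x93
[6] sub(0x1e,0x67) = 0xffb7
[7] sub(0x4b,0xb0) = 0xff9b
[8] sub(0x33,0x5f) = 0xffd4
[9] tail/zero = 0x00
[10] tail/zero = 0x00
[11] tail/zero = 0x00
[12] tail/zero = 0x00
[13] tail/zero = 0x00
[14] tail/zero = 0x00
[15] tail/zero = 0x00

vd = [65415, 65447, 65491, 65503, 27, 147, 65463, 65435, 65492, 0, 0, 0, 0, 0, 0, 0]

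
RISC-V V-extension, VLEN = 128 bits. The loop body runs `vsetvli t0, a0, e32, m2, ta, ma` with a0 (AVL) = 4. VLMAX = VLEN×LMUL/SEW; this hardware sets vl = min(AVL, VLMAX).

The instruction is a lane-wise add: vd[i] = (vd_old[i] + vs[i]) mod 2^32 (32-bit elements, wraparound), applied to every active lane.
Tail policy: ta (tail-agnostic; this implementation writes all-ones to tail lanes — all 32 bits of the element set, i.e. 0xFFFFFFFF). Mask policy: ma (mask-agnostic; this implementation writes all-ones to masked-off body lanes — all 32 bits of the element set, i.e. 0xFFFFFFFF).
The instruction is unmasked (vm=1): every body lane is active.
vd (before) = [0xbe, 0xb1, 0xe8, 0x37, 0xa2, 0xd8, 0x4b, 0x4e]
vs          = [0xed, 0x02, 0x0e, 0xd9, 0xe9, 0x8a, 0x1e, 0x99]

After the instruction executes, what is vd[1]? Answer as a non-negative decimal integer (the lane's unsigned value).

vd[1] = 179

VLMAX = VLEN×LMUL/SEW = 128×2/32 = 8
vl = min(AVL, VLMAX) = min(4, 8) = 4
[0] add(0xbe,0xed) = 0x1ab
[1] add(0xb1,0x02) = 0xb3
[2] add(0xe8,0x0e) = 0xf6
[3] add(0x37,0xd9) = 0x110
[4] tail/ones = 0xffffffff
[5] tail/ones = 0xffffffff
[6] tail/ones = 0xffffffff
[7] tail/ones = 0xffffffff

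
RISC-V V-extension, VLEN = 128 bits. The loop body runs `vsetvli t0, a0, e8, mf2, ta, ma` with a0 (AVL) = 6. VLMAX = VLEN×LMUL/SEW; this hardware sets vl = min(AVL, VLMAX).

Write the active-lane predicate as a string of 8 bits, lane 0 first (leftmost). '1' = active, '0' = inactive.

VLMAX = VLEN×LMUL/SEW = 128×1/2/8 = 8
AVL=6 ≤ VLMAX=8, so vl = 6
bits (lane 0 leftmost): 11111100

predicate = 11111100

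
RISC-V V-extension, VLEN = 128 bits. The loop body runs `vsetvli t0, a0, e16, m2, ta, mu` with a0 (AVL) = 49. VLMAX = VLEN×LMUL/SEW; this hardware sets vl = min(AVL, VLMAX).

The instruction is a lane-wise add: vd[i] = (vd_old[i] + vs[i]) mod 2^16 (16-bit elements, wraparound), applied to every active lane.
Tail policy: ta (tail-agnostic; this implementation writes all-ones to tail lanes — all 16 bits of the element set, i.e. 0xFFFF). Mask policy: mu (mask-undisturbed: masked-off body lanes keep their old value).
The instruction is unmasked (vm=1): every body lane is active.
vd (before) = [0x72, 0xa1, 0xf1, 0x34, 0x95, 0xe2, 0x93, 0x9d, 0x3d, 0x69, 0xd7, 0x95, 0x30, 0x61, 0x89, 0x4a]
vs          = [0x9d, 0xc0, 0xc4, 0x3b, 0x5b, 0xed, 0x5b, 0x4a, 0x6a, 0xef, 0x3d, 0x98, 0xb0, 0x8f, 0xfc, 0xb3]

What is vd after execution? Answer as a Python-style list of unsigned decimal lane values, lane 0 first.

VLMAX = VLEN×LMUL/SEW = 128×2/16 = 16
vl = min(AVL, VLMAX) = min(49, 16) = 16
lane  0: add(0x72,0x9d) ⇒ 0x10f
lane  1: add(0xa1,0xc0) ⇒ 0x161
lane  2: add(0xf1,0xc4) ⇒ 0x1b5
lane  3: add(0x34,0x3b) ⇒ 0x6f
lane  4: add(0x95,0x5b) ⇒ 0xf0
lane  5: add(0xe2,0xed) ⇒ 0x1cf
lane  6: add(0x93,0x5b) ⇒ 0xee
lane  7: add(0x9d,0x4a) ⇒ 0xe7
lane  8: add(0x3d,0x6a) ⇒ 0xa7
lane  9: add(0x69,0xef) ⇒ 0x158
lane 10: add(0xd7,0x3d) ⇒ 0x114
lane 11: add(0x95,0x98) ⇒ 0x12d
lane 12: add(0x30,0xb0) ⇒ 0xe0
lane 13: add(0x61,0x8f) ⇒ 0xf0
lane 14: add(0x89,0xfc) ⇒ 0x185
lane 15: add(0x4a,0xb3) ⇒ 0xfd

vd = [271, 353, 437, 111, 240, 463, 238, 231, 167, 344, 276, 301, 224, 240, 389, 253]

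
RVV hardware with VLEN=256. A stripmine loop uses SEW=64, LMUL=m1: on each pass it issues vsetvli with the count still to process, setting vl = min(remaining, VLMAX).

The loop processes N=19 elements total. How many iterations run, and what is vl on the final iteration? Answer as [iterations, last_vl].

[iterations, last_vl] = [5, 3]

lanes per group: 256·1/64 = 4
19 elements at 4/iter → 5 passes, remainder 3 on the last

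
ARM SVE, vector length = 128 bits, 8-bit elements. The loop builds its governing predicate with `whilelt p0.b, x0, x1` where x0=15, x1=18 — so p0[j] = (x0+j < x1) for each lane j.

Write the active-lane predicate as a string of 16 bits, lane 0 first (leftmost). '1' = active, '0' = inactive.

predicate = 1110000000000000

register lanes = 128/8 = 16
p0[j] = (15+j < 18); true for j=0..2 → 3 lanes set
bits (lane 0 leftmost): 1110000000000000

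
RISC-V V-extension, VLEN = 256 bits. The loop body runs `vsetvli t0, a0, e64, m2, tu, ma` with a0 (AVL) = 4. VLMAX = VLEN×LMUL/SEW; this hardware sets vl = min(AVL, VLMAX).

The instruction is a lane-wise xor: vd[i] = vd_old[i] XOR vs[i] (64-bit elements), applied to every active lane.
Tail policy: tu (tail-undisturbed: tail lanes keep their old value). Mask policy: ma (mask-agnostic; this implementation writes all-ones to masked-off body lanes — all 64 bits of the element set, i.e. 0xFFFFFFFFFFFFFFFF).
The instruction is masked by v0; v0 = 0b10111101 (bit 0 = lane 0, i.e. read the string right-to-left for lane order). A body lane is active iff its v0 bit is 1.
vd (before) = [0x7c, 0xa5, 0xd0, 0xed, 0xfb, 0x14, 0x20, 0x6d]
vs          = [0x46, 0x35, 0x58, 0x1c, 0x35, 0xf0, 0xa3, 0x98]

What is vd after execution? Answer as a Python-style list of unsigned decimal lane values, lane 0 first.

vd = [58, 18446744073709551615, 136, 241, 251, 20, 32, 109]

lanes per group: 256·2/64 = 8
vl = min(AVL, VLMAX) = min(4, 8) = 4
lane  0: xor(0x7c,0x46) ⇒ 0x3a
lane  1: mask-off/ones ⇒ 0xffffffffffffffff
lane  2: xor(0xd0,0x58) ⇒ 0x88
lane  3: xor(0xed,0x1c) ⇒ 0xf1
lane  4: tail/keep ⇒ 0xfb
lane  5: tail/keep ⇒ 0x14
lane  6: tail/keep ⇒ 0x20
lane  7: tail/keep ⇒ 0x6d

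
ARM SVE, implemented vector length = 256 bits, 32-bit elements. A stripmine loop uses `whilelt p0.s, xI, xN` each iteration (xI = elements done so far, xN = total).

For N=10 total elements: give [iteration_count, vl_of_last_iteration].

lane count: 256 div 32 = 8
N=10: ⌈10/8⌉ = 2 iters; last vl = 10 − 1×8 = 2

[iterations, last_vl] = [2, 2]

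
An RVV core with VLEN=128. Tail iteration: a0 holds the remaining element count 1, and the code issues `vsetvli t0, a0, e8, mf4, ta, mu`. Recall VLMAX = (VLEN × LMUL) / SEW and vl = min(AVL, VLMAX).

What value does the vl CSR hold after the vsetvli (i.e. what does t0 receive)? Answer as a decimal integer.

VLMAX = VLEN×LMUL/SEW = 128×1/4/8 = 4
vl = min(AVL, VLMAX) = min(1, 4) = 1

vl = 1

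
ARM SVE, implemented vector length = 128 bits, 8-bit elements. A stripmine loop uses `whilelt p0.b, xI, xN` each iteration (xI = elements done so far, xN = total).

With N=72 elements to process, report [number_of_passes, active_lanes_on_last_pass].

[iterations, last_vl] = [5, 8]

lane count: 128 div 8 = 16
iterations = ceil(72/16) = 5; final-pass vl = 8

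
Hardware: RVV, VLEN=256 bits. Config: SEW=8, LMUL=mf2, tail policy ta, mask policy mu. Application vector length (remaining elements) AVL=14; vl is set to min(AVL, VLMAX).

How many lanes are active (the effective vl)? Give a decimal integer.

lanes per group: 256·1/2/8 = 16
vl ← min(14, 16) = 14

vl = 14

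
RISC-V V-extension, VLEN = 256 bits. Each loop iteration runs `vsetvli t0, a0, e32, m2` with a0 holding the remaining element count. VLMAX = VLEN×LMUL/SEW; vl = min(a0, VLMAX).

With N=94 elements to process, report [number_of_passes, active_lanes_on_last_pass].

VLMAX = (256 × 2) / 32 = 16 lanes
94 elements at 16/iter → 6 passes, remainder 14 on the last

[iterations, last_vl] = [6, 14]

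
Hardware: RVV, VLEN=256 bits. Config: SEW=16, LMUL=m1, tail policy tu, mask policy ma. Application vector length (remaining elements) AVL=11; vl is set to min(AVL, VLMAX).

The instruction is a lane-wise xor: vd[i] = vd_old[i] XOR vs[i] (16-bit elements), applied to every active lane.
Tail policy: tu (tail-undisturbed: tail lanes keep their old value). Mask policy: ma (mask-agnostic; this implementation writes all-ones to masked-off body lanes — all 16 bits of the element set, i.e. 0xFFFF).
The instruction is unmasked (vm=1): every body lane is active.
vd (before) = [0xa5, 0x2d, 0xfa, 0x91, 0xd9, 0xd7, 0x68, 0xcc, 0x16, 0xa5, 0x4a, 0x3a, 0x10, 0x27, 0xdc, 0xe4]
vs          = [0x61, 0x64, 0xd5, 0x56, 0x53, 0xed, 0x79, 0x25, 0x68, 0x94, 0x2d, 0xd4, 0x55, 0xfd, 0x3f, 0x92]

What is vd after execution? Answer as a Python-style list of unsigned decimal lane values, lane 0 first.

vd = [196, 73, 47, 199, 138, 58, 17, 233, 126, 49, 103, 58, 16, 39, 220, 228]

VLMAX = (256 × 1) / 16 = 16 lanes
AVL=11 ≤ VLMAX=16, so vl = 11
lane  0: xor(0xa5,0x61) ⇒ 0xc4
lane  1: xor(0x2d,0x64) ⇒ 0x49
lane  2: xor(0xfa,0xd5) ⇒ 0x2f
lane  3: xor(0x91,0x56) ⇒ 0xc7
lane  4: xor(0xd9,0x53) ⇒ 0x8a
lane  5: xor(0xd7,0xed) ⇒ 0x3a
lane  6: xor(0x68,0x79) ⇒ 0x11
lane  7: xor(0xcc,0x25) ⇒ 0xe9
lane  8: xor(0x16,0x68) ⇒ 0x7e
lane  9: xor(0xa5,0x94) ⇒ 0x31
lane 10: xor(0x4a,0x2d) ⇒ 0x67
lane 11: tail/keep ⇒ 0x3a
lane 12: tail/keep ⇒ 0x10
lane 13: tail/keep ⇒ 0x27
lane 14: tail/keep ⇒ 0xdc
lane 15: tail/keep ⇒ 0xe4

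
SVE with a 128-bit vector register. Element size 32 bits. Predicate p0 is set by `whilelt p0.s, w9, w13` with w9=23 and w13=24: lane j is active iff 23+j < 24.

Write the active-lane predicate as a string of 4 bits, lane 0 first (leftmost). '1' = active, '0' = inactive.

lane count: 128 div 32 = 4
active while 23+j < 24, i.e. j ∈ [0,1) capped at 4 ⇒ 1
bits (lane 0 leftmost): 1000

predicate = 1000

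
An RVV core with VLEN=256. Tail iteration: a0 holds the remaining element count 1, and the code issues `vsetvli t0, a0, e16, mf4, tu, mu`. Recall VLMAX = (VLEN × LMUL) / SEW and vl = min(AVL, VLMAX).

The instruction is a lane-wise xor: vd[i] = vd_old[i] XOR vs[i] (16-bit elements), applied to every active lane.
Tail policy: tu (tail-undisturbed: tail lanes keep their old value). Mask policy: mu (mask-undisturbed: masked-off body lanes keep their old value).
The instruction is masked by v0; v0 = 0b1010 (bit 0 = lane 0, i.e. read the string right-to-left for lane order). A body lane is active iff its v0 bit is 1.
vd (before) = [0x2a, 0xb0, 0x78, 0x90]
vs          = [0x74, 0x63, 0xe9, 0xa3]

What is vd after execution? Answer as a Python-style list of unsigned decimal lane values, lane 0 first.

vd = [42, 176, 120, 144]

VLMAX = VLEN×LMUL/SEW = 256×1/4/16 = 4
vl ← min(1, 4) = 1
vd[0] mask-off/keep -> 0x2a
vd[1] tail/keep -> 0xb0
vd[2] tail/keep -> 0x78
vd[3] tail/keep -> 0x90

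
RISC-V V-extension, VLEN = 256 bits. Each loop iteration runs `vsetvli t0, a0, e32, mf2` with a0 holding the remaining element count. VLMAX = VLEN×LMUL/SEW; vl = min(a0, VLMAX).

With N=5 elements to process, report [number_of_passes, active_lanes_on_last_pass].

[iterations, last_vl] = [2, 1]

VLMAX = (256 × 1/2) / 32 = 4 lanes
iterations = ceil(5/4) = 2; final-pass vl = 1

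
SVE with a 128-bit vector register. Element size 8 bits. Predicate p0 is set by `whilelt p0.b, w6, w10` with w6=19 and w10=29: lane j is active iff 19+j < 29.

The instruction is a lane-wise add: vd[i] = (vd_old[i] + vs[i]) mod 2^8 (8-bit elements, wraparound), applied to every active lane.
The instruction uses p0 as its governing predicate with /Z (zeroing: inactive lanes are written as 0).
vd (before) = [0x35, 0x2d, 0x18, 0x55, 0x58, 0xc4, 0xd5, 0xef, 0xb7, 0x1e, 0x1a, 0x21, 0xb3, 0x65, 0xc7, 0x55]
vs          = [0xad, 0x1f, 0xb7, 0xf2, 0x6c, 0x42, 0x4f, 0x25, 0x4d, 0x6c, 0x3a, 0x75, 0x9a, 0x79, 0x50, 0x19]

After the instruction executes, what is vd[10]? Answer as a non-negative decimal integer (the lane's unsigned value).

vd[10] = 0

lane count: 128 div 8 = 16
p0[j] = (19+j < 29); true for j=0..9 → 10 lanes set
lane  0: add(0x35,0xad) ⇒ 0xe2
lane  1: add(0x2d,0x1f) ⇒ 0x4c
lane  2: add(0x18,0xb7) ⇒ 0xcf
lane  3: add(0x55,0xf2) ⇒ 0x47
lane  4: add(0x58,0x6c) ⇒ 0xc4
lane  5: add(0xc4,0x42) ⇒ 0x06
lane  6: add(0xd5,0x4f) ⇒ 0x24
lane  7: add(0xef,0x25) ⇒ 0x14
lane  8: add(0xb7,0x4d) ⇒ 0x04
lane  9: add(0x1e,0x6c) ⇒ 0x8a
lane 10: tail/zero ⇒ 0x00
lane 11: tail/zero ⇒ 0x00
lane 12: tail/zero ⇒ 0x00
lane 13: tail/zero ⇒ 0x00
lane 14: tail/zero ⇒ 0x00
lane 15: tail/zero ⇒ 0x00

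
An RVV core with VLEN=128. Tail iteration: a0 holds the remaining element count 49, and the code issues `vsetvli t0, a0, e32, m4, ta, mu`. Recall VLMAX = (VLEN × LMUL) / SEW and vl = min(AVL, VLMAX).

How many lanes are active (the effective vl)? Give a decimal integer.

lanes per group: 128·4/32 = 16
vl ← min(49, 16) = 16

vl = 16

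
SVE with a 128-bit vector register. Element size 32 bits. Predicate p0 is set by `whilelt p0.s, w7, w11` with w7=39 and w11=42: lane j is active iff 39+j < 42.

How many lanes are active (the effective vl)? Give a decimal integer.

128-bit reg / 32-bit elem → 4 lanes
whilelt: lane j active iff 39+j < 42 → j < 3 → 3 active

vl = 3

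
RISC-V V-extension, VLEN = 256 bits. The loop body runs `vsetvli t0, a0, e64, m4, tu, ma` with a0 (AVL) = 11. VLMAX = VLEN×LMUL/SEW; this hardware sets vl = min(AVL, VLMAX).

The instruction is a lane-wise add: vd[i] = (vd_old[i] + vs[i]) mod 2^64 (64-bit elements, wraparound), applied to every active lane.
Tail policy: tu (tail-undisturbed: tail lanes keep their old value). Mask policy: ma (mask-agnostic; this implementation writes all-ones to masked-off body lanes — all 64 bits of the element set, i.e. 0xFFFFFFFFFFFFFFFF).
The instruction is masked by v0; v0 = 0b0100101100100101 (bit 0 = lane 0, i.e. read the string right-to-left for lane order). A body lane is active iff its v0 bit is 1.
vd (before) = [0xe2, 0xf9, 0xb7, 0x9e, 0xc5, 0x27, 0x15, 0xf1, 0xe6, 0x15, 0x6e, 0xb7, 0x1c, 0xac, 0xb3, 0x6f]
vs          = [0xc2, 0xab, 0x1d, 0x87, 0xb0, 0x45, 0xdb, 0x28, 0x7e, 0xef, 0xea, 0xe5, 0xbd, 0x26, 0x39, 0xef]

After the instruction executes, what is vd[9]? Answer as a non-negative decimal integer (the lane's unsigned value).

VLMAX = (256 × 4) / 64 = 16 lanes
vl ← min(11, 16) = 11
lane  0: add(0xe2,0xc2) ⇒ 0x1a4
lane  1: mask-off/ones ⇒ 0xffffffffffffffff
lane  2: add(0xb7,0x1d) ⇒ 0xd4
lane  3: mask-off/ones ⇒ 0xffffffffffffffff
lane  4: mask-off/ones ⇒ 0xffffffffffffffff
lane  5: add(0x27,0x45) ⇒ 0x6c
lane  6: mask-off/ones ⇒ 0xffffffffffffffff
lane  7: mask-off/ones ⇒ 0xffffffffffffffff
lane  8: add(0xe6,0x7e) ⇒ 0x164
lane  9: add(0x15,0xef) ⇒ 0x104
lane 10: mask-off/ones ⇒ 0xffffffffffffffff
lane 11: tail/keep ⇒ 0xb7
lane 12: tail/keep ⇒ 0x1c
lane 13: tail/keep ⇒ 0xac
lane 14: tail/keep ⇒ 0xb3
lane 15: tail/keep ⇒ 0x6f

vd[9] = 260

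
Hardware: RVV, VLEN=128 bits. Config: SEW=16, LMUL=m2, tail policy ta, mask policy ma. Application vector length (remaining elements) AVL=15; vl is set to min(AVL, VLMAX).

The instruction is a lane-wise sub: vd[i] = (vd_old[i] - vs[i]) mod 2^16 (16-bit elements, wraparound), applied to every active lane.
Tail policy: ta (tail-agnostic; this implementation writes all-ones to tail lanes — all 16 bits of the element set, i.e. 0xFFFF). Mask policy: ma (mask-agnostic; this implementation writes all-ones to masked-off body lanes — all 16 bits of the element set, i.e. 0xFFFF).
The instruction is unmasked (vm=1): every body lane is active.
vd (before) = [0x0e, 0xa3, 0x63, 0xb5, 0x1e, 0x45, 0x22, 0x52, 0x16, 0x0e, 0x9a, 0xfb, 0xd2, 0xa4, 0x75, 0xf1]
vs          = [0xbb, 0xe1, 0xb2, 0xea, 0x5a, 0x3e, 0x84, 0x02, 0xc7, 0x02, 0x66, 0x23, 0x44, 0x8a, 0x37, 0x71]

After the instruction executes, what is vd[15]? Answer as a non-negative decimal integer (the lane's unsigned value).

VLMAX = (128 × 2) / 16 = 16 lanes
AVL=15 ≤ VLMAX=16, so vl = 15
lane  0: sub(0x0e,0xbb) ⇒ 0xff53
lane  1: sub(0xa3,0xe1) ⇒ 0xffc2
lane  2: sub(0x63,0xb2) ⇒ 0xffb1
lane  3: sub(0xb5,0xea) ⇒ 0xffcb
lane  4: sub(0x1e,0x5a) ⇒ 0xffc4
lane  5: sub(0x45,0x3e) ⇒ 0x07
lane  6: sub(0x22,0x84) ⇒ 0xff9e
lane  7: sub(0x52,0x02) ⇒ 0x50
lane  8: sub(0x16,0xc7) ⇒ 0xff4f
lane  9: sub(0x0e,0x02) ⇒ 0x0c
lane 10: sub(0x9a,0x66) ⇒ 0x34
lane 11: sub(0xfb,0x23) ⇒ 0xd8
lane 12: sub(0xd2,0x44) ⇒ 0x8e
lane 13: sub(0xa4,0x8a) ⇒ 0x1a
lane 14: sub(0x75,0x37) ⇒ 0x3e
lane 15: tail/ones ⇒ 0xffff

vd[15] = 65535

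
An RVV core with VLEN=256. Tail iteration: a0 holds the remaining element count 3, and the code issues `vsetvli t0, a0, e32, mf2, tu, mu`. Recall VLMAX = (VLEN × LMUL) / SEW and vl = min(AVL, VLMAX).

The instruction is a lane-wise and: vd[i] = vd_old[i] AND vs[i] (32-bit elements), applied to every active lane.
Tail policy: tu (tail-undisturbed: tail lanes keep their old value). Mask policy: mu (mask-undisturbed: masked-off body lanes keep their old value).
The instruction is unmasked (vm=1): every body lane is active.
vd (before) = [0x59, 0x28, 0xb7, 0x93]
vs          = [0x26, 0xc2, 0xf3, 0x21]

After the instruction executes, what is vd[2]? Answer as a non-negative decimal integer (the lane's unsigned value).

vd[2] = 179

VLMAX = VLEN×LMUL/SEW = 256×1/2/32 = 4
vl ← min(3, 4) = 3
  i=0: and(0x59,0x26) → 0
  i=1: and(0x28,0xc2) → 0
  i=2: and(0xb7,0xf3) → 179
  i=3: tail/keep → 147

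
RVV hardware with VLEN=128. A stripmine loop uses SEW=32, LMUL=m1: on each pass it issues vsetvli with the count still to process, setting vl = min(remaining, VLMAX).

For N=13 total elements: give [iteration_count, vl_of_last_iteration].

lanes per group: 128·1/32 = 4
13 elements at 4/iter → 4 passes, remainder 1 on the last

[iterations, last_vl] = [4, 1]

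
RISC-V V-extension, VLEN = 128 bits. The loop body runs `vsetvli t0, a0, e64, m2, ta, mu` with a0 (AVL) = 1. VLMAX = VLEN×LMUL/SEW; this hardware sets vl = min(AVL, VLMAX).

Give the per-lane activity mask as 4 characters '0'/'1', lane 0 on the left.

predicate = 1000

VLMAX = (128 × 2) / 64 = 4 lanes
vl = min(AVL, VLMAX) = min(1, 4) = 1
bits (lane 0 leftmost): 1000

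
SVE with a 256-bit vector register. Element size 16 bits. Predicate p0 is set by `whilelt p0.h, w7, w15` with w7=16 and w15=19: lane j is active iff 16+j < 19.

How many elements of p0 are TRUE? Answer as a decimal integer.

vl = 3

256-bit reg / 16-bit elem → 16 lanes
whilelt: lane j active iff 16+j < 19 → j < 3 → 3 active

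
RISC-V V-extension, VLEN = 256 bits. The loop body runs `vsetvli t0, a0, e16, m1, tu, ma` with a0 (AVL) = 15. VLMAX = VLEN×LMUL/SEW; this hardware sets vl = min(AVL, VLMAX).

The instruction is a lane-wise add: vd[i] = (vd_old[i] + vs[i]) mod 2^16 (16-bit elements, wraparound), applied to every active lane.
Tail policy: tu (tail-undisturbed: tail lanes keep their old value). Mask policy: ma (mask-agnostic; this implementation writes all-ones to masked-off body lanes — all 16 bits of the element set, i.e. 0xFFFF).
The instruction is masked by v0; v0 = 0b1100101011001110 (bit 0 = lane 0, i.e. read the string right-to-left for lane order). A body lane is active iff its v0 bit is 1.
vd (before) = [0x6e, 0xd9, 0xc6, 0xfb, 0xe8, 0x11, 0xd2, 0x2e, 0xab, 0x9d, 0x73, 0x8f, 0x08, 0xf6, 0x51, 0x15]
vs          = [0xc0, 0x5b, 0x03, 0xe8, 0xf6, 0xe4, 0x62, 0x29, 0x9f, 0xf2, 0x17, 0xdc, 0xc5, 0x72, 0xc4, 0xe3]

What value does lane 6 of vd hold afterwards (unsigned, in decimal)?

lanes per group: 256·1/16 = 16
vl ← min(15, 16) = 15
vd[0] mask-off/ones -> 0xffff
vd[1] add(0xd9,0x5b) -> 0x134
vd[2] add(0xc6,0x03) -> 0xc9
vd[3] add(0xfb,0xe8) -> 0x1e3
vd[4] mask-off/ones -> 0xffff
vd[5] mask-off/ones -> 0xffff
vd[6] add(0xd2,0x62) -> 0x134
vd[7] add(0x2e,0x29) -> 0x57
vd[8] mask-off/ones -> 0xffff
vd[9] add(0x9d,0xf2) -> 0x18f
vd[10] mask-off/ones -> 0xffff
vd[11] add(0x8f,0xdc) -> 0x16b
vd[12] mask-off/ones -> 0xffff
vd[13] mask-off/ones -> 0xffff
vd[14] add(0x51,0xc4) -> 0x115
vd[15] tail/keep -> 0x15

vd[6] = 308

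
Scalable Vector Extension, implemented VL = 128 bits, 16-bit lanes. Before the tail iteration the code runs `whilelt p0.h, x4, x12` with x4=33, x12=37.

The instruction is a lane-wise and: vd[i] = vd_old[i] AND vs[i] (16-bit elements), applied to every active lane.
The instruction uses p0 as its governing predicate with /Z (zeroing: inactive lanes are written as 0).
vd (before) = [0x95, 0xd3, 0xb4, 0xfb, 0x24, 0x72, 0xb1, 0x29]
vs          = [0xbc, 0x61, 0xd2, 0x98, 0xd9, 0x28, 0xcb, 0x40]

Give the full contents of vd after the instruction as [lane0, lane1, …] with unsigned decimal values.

lane count: 128 div 16 = 8
whilelt: lane j active iff 33+j < 37 → j < 4 → 4 active
  i=0: and(0x95,0xbc) → 148
  i=1: and(0xd3,0x61) → 65
  i=2: and(0xb4,0xd2) → 144
  i=3: and(0xfb,0x98) → 152
  i=4: tail/zero → 0
  i=5: tail/zero → 0
  i=6: tail/zero → 0
  i=7: tail/zero → 0

vd = [148, 65, 144, 152, 0, 0, 0, 0]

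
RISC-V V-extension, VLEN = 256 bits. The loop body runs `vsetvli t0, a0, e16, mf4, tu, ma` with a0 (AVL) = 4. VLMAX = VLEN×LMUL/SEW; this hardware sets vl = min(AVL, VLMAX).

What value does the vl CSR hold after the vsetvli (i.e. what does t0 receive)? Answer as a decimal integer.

vl = 4

VLMAX = (256 × 1/4) / 16 = 4 lanes
vl ← min(4, 4) = 4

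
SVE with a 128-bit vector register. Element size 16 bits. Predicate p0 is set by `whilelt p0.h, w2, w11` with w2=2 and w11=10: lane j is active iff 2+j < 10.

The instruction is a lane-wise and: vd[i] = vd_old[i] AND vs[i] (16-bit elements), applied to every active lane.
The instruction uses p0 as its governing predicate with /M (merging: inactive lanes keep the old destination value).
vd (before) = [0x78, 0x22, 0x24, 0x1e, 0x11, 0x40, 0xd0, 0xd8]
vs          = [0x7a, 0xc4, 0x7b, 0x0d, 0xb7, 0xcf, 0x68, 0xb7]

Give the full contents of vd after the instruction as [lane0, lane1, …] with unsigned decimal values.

vd = [120, 0, 32, 12, 17, 64, 64, 144]

lane count: 128 div 16 = 8
active while 2+j < 10, i.e. j ∈ [0,8) capped at 8 ⇒ 8
lane  0: and(0x78,0x7a) ⇒ 0x78
lane  1: and(0x22,0xc4) ⇒ 0x00
lane  2: and(0x24,0x7b) ⇒ 0x20
lane  3: and(0x1e,0x0d) ⇒ 0x0c
lane  4: and(0x11,0xb7) ⇒ 0x11
lane  5: and(0x40,0xcf) ⇒ 0x40
lane  6: and(0xd0,0x68) ⇒ 0x40
lane  7: and(0xd8,0xb7) ⇒ 0x90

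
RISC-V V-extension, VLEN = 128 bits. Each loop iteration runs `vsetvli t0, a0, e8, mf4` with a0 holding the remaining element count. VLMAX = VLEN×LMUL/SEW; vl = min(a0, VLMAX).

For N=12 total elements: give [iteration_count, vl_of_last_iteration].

[iterations, last_vl] = [3, 4]

lanes per group: 128·1/4/8 = 4
N=12: ⌈12/4⌉ = 3 iters; last vl = 12 − 2×4 = 4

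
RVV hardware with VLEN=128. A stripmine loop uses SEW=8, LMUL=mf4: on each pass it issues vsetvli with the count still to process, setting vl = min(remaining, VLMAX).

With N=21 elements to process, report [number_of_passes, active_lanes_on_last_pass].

VLMAX = (128 × 1/4) / 8 = 4 lanes
21 elements at 4/iter → 6 passes, remainder 1 on the last

[iterations, last_vl] = [6, 1]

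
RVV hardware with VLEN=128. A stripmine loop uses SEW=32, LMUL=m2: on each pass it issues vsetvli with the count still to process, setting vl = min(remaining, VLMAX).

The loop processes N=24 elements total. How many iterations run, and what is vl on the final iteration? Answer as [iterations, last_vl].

[iterations, last_vl] = [3, 8]

lanes per group: 128·2/32 = 8
N=24: ⌈24/8⌉ = 3 iters; last vl = 24 − 2×8 = 8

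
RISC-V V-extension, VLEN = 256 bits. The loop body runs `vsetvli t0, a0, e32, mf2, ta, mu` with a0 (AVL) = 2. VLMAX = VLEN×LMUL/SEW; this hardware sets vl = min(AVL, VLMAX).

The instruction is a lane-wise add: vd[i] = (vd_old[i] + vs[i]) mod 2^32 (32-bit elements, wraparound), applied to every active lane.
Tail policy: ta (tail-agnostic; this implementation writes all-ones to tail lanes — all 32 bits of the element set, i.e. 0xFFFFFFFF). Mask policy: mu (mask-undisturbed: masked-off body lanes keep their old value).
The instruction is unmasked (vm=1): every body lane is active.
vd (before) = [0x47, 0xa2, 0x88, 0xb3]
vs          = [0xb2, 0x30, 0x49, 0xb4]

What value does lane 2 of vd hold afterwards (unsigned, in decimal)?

VLMAX = (256 × 1/2) / 32 = 4 lanes
vl = min(AVL, VLMAX) = min(2, 4) = 2
lane  0: add(0x47,0xb2) ⇒ 0xf9
lane  1: add(0xa2,0x30) ⇒ 0xd2
lane  2: tail/ones ⇒ 0xffffffff
lane  3: tail/ones ⇒ 0xffffffff

vd[2] = 4294967295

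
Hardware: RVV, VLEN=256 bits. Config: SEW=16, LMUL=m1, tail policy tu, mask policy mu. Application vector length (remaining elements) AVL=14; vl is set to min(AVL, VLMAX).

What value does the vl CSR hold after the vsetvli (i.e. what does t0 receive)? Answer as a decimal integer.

vl = 14

lanes per group: 256·1/16 = 16
vl = min(AVL, VLMAX) = min(14, 16) = 14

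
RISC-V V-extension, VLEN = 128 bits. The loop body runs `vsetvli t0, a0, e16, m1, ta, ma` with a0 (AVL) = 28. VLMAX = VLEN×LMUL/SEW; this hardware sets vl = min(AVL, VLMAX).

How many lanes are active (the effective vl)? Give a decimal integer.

vl = 8

VLMAX = (128 × 1) / 16 = 8 lanes
vl = min(AVL, VLMAX) = min(28, 8) = 8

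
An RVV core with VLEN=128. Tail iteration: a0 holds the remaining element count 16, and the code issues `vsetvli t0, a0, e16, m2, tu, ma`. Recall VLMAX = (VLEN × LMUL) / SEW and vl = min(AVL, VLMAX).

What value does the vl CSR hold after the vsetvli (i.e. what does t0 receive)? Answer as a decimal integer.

vl = 16

VLMAX = VLEN×LMUL/SEW = 128×2/16 = 16
AVL=16 ≤ VLMAX=16, so vl = 16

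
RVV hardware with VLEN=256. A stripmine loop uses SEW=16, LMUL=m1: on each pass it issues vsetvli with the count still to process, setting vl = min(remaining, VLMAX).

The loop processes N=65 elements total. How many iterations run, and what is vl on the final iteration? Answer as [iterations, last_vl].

VLMAX = (256 × 1) / 16 = 16 lanes
N=65: ⌈65/16⌉ = 5 iters; last vl = 65 − 4×16 = 1

[iterations, last_vl] = [5, 1]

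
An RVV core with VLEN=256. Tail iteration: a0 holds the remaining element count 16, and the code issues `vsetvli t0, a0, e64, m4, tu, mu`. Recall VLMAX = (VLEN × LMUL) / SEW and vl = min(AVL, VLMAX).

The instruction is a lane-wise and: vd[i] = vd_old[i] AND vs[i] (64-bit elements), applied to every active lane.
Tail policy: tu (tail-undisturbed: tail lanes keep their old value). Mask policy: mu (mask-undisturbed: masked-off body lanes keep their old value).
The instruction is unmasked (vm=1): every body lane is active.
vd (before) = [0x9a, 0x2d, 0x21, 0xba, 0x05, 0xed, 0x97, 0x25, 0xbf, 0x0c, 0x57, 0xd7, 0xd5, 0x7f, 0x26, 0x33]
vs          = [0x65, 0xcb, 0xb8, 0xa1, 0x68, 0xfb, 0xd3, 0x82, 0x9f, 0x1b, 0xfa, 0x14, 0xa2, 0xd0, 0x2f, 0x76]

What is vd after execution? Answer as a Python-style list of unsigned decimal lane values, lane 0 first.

vd = [0, 9, 32, 160, 0, 233, 147, 0, 159, 8, 82, 20, 128, 80, 38, 50]

VLMAX = (256 × 4) / 64 = 16 lanes
vl = min(AVL, VLMAX) = min(16, 16) = 16
lane  0: and(0x9a,0x65) ⇒ 0x00
lane  1: and(0x2d,0xcb) ⇒ 0x09
lane  2: and(0x21,0xb8) ⇒ 0x20
lane  3: and(0xba,0xa1) ⇒ 0xa0
lane  4: and(0x05,0x68) ⇒ 0x00
lane  5: and(0xed,0xfb) ⇒ 0xe9
lane  6: and(0x97,0xd3) ⇒ 0x93
lane  7: and(0x25,0x82) ⇒ 0x00
lane  8: and(0xbf,0x9f) ⇒ 0x9f
lane  9: and(0x0c,0x1b) ⇒ 0x08
lane 10: and(0x57,0xfa) ⇒ 0x52
lane 11: and(0xd7,0x14) ⇒ 0x14
lane 12: and(0xd5,0xa2) ⇒ 0x80
lane 13: and(0x7f,0xd0) ⇒ 0x50
lane 14: and(0x26,0x2f) ⇒ 0x26
lane 15: and(0x33,0x76) ⇒ 0x32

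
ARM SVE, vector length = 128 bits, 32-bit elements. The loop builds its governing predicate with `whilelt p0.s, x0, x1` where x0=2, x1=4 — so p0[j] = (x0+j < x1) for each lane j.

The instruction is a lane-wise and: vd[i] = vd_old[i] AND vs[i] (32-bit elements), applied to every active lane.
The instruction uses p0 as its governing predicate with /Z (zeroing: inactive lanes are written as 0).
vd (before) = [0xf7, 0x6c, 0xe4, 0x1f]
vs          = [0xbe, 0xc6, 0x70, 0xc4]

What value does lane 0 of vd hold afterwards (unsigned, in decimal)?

vd[0] = 182

lane count: 128 div 32 = 4
active while 2+j < 4, i.e. j ∈ [0,2) capped at 4 ⇒ 2
vd[0] and(0xf7,0xbe) -> 0xb6
vd[1] and(0x6c,0xc6) -> 0x44
vd[2] tail/zero -> 0x00
vd[3] tail/zero -> 0x00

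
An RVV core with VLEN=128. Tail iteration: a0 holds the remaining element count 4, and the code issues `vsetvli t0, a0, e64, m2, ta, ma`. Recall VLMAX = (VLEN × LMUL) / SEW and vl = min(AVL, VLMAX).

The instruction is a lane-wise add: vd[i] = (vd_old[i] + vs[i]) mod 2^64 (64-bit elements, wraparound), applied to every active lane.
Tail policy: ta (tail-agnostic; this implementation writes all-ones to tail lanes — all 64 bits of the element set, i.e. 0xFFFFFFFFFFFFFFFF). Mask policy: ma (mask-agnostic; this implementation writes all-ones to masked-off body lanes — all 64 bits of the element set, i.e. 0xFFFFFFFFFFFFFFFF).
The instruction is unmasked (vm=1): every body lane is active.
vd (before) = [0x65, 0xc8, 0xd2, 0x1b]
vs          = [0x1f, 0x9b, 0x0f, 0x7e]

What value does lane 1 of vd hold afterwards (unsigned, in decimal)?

vd[1] = 355

VLMAX = VLEN×LMUL/SEW = 128×2/64 = 4
AVL=4 ≤ VLMAX=4, so vl = 4
lane  0: add(0x65,0x1f) ⇒ 0x84
lane  1: add(0xc8,0x9b) ⇒ 0x163
lane  2: add(0xd2,0x0f) ⇒ 0xe1
lane  3: add(0x1b,0x7e) ⇒ 0x99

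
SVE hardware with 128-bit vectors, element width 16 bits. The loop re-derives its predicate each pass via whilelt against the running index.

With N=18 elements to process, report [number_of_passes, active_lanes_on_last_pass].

[iterations, last_vl] = [3, 2]

lane count: 128 div 16 = 8
18 elements at 8/iter → 3 passes, remainder 2 on the last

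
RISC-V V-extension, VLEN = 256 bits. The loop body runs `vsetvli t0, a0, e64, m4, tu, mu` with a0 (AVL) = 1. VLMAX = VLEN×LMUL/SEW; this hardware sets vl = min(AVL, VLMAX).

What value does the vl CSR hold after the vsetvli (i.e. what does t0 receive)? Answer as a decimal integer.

VLMAX = VLEN×LMUL/SEW = 256×4/64 = 16
vl ← min(1, 16) = 1

vl = 1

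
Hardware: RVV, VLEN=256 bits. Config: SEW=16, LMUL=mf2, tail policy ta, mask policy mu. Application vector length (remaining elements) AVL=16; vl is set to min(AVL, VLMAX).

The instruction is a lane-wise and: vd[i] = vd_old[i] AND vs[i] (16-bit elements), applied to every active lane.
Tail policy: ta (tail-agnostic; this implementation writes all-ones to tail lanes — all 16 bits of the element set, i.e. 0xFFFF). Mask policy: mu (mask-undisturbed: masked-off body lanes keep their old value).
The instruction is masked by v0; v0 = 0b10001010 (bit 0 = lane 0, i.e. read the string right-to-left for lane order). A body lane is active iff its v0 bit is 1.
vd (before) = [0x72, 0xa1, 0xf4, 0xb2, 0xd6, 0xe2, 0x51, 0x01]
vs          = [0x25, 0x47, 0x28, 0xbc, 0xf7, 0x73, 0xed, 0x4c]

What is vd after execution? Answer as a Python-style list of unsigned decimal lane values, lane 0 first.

VLMAX = (256 × 1/2) / 16 = 8 lanes
vl ← min(16, 8) = 8
vd[0] mask-off/keep -> 0x72
vd[1] and(0xa1,0x47) -> 0x01
vd[2] mask-off/keep -> 0xf4
vd[3] and(0xb2,0xbc) -> 0xb0
vd[4] mask-off/keep -> 0xd6
vd[5] mask-off/keep -> 0xe2
vd[6] mask-off/keep -> 0x51
vd[7] and(0x01,0x4c) -> 0x00

vd = [114, 1, 244, 176, 214, 226, 81, 0]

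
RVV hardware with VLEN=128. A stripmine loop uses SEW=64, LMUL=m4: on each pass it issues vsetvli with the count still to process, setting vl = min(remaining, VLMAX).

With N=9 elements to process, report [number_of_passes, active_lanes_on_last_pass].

[iterations, last_vl] = [2, 1]

VLMAX = (128 × 4) / 64 = 8 lanes
N=9: ⌈9/8⌉ = 2 iters; last vl = 9 − 1×8 = 1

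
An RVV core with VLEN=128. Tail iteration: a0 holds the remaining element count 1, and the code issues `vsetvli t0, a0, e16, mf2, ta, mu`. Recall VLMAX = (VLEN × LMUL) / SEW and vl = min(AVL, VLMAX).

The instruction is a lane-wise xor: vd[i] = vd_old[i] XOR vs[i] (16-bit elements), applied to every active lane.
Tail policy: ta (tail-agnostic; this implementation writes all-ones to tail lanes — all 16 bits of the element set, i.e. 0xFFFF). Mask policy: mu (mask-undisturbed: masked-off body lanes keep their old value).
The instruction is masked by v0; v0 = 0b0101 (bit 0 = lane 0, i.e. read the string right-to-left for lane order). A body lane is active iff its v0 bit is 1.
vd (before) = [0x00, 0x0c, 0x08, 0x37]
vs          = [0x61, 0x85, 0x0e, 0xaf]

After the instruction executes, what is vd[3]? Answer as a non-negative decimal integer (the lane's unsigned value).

vd[3] = 65535

lanes per group: 128·1/2/16 = 4
vl = min(AVL, VLMAX) = min(1, 4) = 1
vd[0] xor(0x00,0x61) -> 0x61
vd[1] tail/ones -> 0xffff
vd[2] tail/ones -> 0xffff
vd[3] tail/ones -> 0xffff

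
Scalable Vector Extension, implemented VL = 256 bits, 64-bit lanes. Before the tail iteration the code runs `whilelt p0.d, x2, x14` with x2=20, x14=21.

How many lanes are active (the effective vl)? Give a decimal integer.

vl = 1

register lanes = 256/64 = 4
active while 20+j < 21, i.e. j ∈ [0,1) capped at 4 ⇒ 1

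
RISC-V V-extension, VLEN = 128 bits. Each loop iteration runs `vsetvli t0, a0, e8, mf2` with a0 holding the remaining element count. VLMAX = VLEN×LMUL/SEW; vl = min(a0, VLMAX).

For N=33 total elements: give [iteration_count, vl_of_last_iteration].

[iterations, last_vl] = [5, 1]

VLMAX = (128 × 1/2) / 8 = 8 lanes
N=33: ⌈33/8⌉ = 5 iters; last vl = 33 − 4×8 = 1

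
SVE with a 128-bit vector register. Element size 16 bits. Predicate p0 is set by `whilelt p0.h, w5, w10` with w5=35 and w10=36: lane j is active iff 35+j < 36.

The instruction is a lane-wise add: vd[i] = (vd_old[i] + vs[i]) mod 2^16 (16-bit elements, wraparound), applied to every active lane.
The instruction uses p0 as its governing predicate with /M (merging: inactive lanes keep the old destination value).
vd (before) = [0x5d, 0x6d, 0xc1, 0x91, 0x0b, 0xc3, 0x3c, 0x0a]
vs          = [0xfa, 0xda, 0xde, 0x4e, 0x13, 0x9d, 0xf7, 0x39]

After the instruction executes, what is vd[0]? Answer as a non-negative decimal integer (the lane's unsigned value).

vd[0] = 343

register lanes = 128/16 = 8
whilelt: lane j active iff 35+j < 36 → j < 1 → 1 active
  i=0: add(0x5d,0xfa) → 343
  i=1: tail/keep → 109
  i=2: tail/keep → 193
  i=3: tail/keep → 145
  i=4: tail/keep → 11
  i=5: tail/keep → 195
  i=6: tail/keep → 60
  i=7: tail/keep → 10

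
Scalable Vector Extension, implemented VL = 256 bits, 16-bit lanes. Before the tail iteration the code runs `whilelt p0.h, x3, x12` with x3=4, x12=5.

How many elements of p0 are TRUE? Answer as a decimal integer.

vl = 1

register lanes = 256/16 = 16
whilelt: lane j active iff 4+j < 5 → j < 1 → 1 active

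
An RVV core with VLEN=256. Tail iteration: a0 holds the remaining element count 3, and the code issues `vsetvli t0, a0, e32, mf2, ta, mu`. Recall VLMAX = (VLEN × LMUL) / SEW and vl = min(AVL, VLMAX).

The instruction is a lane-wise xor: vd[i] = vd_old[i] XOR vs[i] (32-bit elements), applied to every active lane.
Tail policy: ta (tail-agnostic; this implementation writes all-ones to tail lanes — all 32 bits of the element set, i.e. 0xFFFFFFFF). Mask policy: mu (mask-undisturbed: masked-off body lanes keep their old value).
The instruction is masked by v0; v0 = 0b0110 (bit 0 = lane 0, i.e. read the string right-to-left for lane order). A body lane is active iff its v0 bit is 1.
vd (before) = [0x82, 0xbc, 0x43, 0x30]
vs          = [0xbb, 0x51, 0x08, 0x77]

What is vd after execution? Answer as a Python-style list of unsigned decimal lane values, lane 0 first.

vd = [130, 237, 75, 4294967295]

VLMAX = VLEN×LMUL/SEW = 256×1/2/32 = 4
vl ← min(3, 4) = 3
lane  0: mask-off/keep ⇒ 0x82
lane  1: xor(0xbc,0x51) ⇒ 0xed
lane  2: xor(0x43,0x08) ⇒ 0x4b
lane  3: tail/ones ⇒ 0xffffffff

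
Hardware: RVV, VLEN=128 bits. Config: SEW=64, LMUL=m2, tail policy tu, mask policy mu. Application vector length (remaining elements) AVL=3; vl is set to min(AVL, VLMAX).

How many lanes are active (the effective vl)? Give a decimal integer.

lanes per group: 128·2/64 = 4
AVL=3 ≤ VLMAX=4, so vl = 3

vl = 3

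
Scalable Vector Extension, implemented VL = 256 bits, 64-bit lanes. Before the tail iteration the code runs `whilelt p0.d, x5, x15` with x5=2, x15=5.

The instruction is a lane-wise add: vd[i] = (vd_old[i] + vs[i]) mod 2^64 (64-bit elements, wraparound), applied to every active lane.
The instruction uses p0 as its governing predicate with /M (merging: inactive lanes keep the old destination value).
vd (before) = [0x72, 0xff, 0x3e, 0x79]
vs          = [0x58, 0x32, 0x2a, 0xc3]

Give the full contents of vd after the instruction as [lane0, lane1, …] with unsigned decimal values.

vd = [202, 305, 104, 121]

register lanes = 256/64 = 4
whilelt: lane j active iff 2+j < 5 → j < 3 → 3 active
vd[0] add(0x72,0x58) -> 0xca
vd[1] add(0xff,0x32) -> 0x131
vd[2] add(0x3e,0x2a) -> 0x68
vd[3] tail/keep -> 0x79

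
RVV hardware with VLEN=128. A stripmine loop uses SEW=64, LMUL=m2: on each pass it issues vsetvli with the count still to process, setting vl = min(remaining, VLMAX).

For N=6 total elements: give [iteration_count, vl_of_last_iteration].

VLMAX = (128 × 2) / 64 = 4 lanes
iterations = ceil(6/4) = 2; final-pass vl = 2

[iterations, last_vl] = [2, 2]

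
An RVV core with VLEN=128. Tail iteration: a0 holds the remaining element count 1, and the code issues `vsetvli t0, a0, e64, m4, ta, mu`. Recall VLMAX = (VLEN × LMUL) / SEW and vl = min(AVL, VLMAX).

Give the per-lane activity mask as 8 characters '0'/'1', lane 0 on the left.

predicate = 10000000

lanes per group: 128·4/64 = 8
vl ← min(1, 8) = 1
bits (lane 0 leftmost): 10000000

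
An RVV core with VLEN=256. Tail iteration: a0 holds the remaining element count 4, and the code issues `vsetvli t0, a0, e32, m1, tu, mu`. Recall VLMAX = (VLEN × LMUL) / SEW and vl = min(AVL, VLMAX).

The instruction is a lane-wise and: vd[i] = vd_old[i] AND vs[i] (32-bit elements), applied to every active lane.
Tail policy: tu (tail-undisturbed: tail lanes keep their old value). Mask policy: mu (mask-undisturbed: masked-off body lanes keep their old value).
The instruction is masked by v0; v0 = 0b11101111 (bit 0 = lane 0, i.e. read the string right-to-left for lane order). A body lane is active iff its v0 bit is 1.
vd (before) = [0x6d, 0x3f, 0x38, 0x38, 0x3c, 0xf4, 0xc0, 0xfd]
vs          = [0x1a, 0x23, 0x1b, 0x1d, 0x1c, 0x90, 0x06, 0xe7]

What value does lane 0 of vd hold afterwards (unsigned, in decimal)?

lanes per group: 256·1/32 = 8
AVL=4 ≤ VLMAX=8, so vl = 4
vd[0] and(0x6d,0x1a) -> 0x08
vd[1] and(0x3f,0x23) -> 0x23
vd[2] and(0x38,0x1b) -> 0x18
vd[3] and(0x38,0x1d) -> 0x18
vd[4] tail/keep -> 0x3c
vd[5] tail/keep -> 0xf4
vd[6] tail/keep -> 0xc0
vd[7] tail/keep -> 0xfd

vd[0] = 8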